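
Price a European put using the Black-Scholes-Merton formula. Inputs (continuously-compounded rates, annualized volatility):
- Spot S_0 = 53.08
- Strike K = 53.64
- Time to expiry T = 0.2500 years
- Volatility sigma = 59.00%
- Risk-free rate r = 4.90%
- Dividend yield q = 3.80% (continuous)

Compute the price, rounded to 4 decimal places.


Answer: Price = 6.3959

Derivation:
d1 = (ln(S/K) + (r - q + 0.5*sigma^2) * T) / (sigma * sqrt(T)) = 0.12124627
d2 = d1 - sigma * sqrt(T) = -0.17375373
exp(-rT) = 0.98782473; exp(-qT) = 0.99054498
P = K * exp(-rT) * N(-d2) - S_0 * exp(-qT) * N(-d1)
N(-d1) = 0.45174799; N(-d2) = 0.56897049
P = 53.6400 * 0.98782473 * 0.56897049 - 53.0800 * 0.99054498 * 0.45174799 = 6.3959


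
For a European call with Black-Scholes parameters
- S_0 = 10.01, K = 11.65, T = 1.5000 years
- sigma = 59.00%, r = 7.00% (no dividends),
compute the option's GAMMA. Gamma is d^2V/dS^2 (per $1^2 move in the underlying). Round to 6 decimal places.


Answer: Gamma = 0.052780

Derivation:
d1 = 0.2966420832; d2 = -0.4259573909
phi(d1) = 0.3817700573; exp(-qT) = 1.0000000000; exp(-rT) = 0.9003245226
Gamma = exp(-qT) * phi(d1) / (S * sigma * sqrt(T)) = 1.0000000000 * 0.3817700573 / (10.0100 * 0.5900 * 1.2247448714) = 0.052780


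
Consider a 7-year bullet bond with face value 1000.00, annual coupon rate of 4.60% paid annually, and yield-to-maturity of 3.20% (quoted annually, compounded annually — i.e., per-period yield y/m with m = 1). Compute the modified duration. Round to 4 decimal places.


Answer: Modified duration = 5.9900

Derivation:
Coupon per period c = face * coupon_rate / m = 46.000000
Periods per year m = 1; per-period yield y/m = 0.032000
Number of cashflows N = 7
Cashflows (t years, CF_t, discount factor 1/(1+y/m)^(m*t), PV):
  t = 1.0000: CF_t = 46.000000, DF = 0.968992, PV = 44.573643
  t = 2.0000: CF_t = 46.000000, DF = 0.938946, PV = 43.191515
  t = 3.0000: CF_t = 46.000000, DF = 0.909831, PV = 41.852243
  t = 4.0000: CF_t = 46.000000, DF = 0.881620, PV = 40.554499
  t = 5.0000: CF_t = 46.000000, DF = 0.854283, PV = 39.296995
  t = 6.0000: CF_t = 46.000000, DF = 0.827793, PV = 38.078484
  t = 7.0000: CF_t = 1046.000000, DF = 0.802125, PV = 839.022879
Price P = sum_t PV_t = 1086.570259
First compute Macaulay numerator sum_t t * PV_t:
  t * PV_t at t = 1.0000: 44.573643
  t * PV_t at t = 2.0000: 86.383030
  t * PV_t at t = 3.0000: 125.556729
  t * PV_t at t = 4.0000: 162.217997
  t * PV_t at t = 5.0000: 196.484977
  t * PV_t at t = 6.0000: 228.470903
  t * PV_t at t = 7.0000: 5873.160152
Macaulay duration D = 6716.847431 / 1086.570259 = 6.181696
Modified duration = D / (1 + y/m) = 6.181696 / (1 + 0.032000) = 5.990016


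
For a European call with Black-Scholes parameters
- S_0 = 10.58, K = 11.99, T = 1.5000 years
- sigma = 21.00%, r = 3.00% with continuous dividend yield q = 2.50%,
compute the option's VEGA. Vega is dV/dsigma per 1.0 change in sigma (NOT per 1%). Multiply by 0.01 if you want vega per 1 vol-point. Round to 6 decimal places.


d1 = -0.3286692001; d2 = -0.5858656231
phi(d1) = 0.3779662947; exp(-qT) = 0.9631944177; exp(-rT) = 0.9559974818
Vega = S * exp(-qT) * phi(d1) * sqrt(T) = 10.5800 * 0.9631944177 * 0.3779662947 * 1.2247448714 = 4.717352

Answer: Vega = 4.717352


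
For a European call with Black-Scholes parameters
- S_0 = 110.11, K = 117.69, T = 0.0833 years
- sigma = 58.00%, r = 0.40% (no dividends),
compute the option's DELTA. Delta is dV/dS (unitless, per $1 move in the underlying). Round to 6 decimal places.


Answer: Delta = 0.377516

Derivation:
d1 = -0.3120102700; d2 = -0.4794083584
phi(d1) = 0.3799887099; exp(-qT) = 1.0000000000; exp(-rT) = 0.9996668555
N(d1) = 0.3775163592
Delta = exp(-qT) * N(d1) = 1.0000000000 * 0.3775163592 = 0.377516


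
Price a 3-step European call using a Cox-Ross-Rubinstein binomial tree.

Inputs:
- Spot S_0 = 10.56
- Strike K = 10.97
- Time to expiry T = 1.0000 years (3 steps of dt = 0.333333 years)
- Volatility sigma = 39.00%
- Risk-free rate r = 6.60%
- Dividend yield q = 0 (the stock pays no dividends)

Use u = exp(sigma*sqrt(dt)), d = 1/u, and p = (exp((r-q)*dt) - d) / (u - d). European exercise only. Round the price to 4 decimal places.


Answer: Price = V(0,0) = 1.8774

Derivation:
dt = T/N = 0.333333
u = exp(sigma*sqrt(dt)) = 1.252531; d = 1/u = 0.798383
p = (exp((r-q)*dt) - d) / (u - d) = 0.492924
Discount per step: exp(-r*dt) = 0.978240
Stock lattice S(k, i) with i counting down-moves:
  k=0: S(0,0) = 10.5600
  k=1: S(1,0) = 13.2267; S(1,1) = 8.4309
  k=2: S(2,0) = 16.5669; S(2,1) = 10.5600; S(2,2) = 6.7311
  k=3: S(3,0) = 20.7506; S(3,1) = 13.2267; S(3,2) = 8.4309; S(3,3) = 5.3740
Terminal payoffs V(N, i) = max(S_T - K, 0):
  V(3,0) = 9.780557; V(3,1) = 2.256731; V(3,2) = 0.000000; V(3,3) = 0.000000
Backward induction: V(k, i) = exp(-r*dt) * [p * V(k+1, i) + (1-p) * V(k+1, i+1)].
  V(2,0) = exp(-r*dt) * [p*9.780557 + (1-p)*2.256731] = 5.835601
  V(2,1) = exp(-r*dt) * [p*2.256731 + (1-p)*0.000000] = 1.088192
  V(2,2) = exp(-r*dt) * [p*0.000000 + (1-p)*0.000000] = 0.000000
  V(1,0) = exp(-r*dt) * [p*5.835601 + (1-p)*1.088192] = 3.353705
  V(1,1) = exp(-r*dt) * [p*1.088192 + (1-p)*0.000000] = 0.524724
  V(0,0) = exp(-r*dt) * [p*3.353705 + (1-p)*0.524724] = 1.877436


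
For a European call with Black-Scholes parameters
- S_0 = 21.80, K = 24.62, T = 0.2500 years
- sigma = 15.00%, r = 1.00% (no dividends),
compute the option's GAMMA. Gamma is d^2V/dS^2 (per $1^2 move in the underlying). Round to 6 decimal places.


d1 = -1.5511553462; d2 = -1.6261553462
phi(d1) = 0.1197942026; exp(-qT) = 1.0000000000; exp(-rT) = 0.9975031224
Gamma = exp(-qT) * phi(d1) / (S * sigma * sqrt(T)) = 1.0000000000 * 0.1197942026 / (21.8000 * 0.1500 * 0.5000000000) = 0.073269

Answer: Gamma = 0.073269


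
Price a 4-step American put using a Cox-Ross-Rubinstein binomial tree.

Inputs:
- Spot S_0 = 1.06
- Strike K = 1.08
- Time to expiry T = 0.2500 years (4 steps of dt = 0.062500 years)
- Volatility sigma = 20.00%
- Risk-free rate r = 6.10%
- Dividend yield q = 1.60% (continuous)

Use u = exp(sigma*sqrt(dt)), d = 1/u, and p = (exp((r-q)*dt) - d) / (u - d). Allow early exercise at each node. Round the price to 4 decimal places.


dt = T/N = 0.062500
u = exp(sigma*sqrt(dt)) = 1.051271; d = 1/u = 0.951229
p = (exp((r-q)*dt) - d) / (u - d) = 0.515655
Discount per step: exp(-r*dt) = 0.996195
Stock lattice S(k, i) with i counting down-moves:
  k=0: S(0,0) = 1.0600
  k=1: S(1,0) = 1.1143; S(1,1) = 1.0083
  k=2: S(2,0) = 1.1715; S(2,1) = 1.0600; S(2,2) = 0.9591
  k=3: S(3,0) = 1.2315; S(3,1) = 1.1143; S(3,2) = 1.0083; S(3,3) = 0.9124
  k=4: S(4,0) = 1.2947; S(4,1) = 1.1715; S(4,2) = 1.0600; S(4,3) = 0.9591; S(4,4) = 0.8679
Terminal payoffs V(N, i) = max(K - S_T, 0):
  V(4,0) = 0.000000; V(4,1) = 0.000000; V(4,2) = 0.020000; V(4,3) = 0.120872; V(4,4) = 0.212145
Backward induction: V(k, i) = exp(-r*dt) * [p * V(k+1, i) + (1-p) * V(k+1, i+1)]; then take max(V_cont, immediate exercise) for American.
  V(3,0) = exp(-r*dt) * [p*0.000000 + (1-p)*0.000000] = 0.000000; exercise = 0.000000; V(3,0) = max -> 0.000000
  V(3,1) = exp(-r*dt) * [p*0.000000 + (1-p)*0.020000] = 0.009650; exercise = 0.000000; V(3,1) = max -> 0.009650
  V(3,2) = exp(-r*dt) * [p*0.020000 + (1-p)*0.120872] = 0.068595; exercise = 0.071697; V(3,2) = max -> 0.071697
  V(3,3) = exp(-r*dt) * [p*0.120872 + (1-p)*0.212145] = 0.164452; exercise = 0.167650; V(3,3) = max -> 0.167650
  V(2,0) = exp(-r*dt) * [p*0.000000 + (1-p)*0.009650] = 0.004656; exercise = 0.000000; V(2,0) = max -> 0.004656
  V(2,1) = exp(-r*dt) * [p*0.009650 + (1-p)*0.071697] = 0.039551; exercise = 0.020000; V(2,1) = max -> 0.039551
  V(2,2) = exp(-r*dt) * [p*0.071697 + (1-p)*0.167650] = 0.117721; exercise = 0.120872; V(2,2) = max -> 0.120872
  V(1,0) = exp(-r*dt) * [p*0.004656 + (1-p)*0.039551] = 0.021475; exercise = 0.000000; V(1,0) = max -> 0.021475
  V(1,1) = exp(-r*dt) * [p*0.039551 + (1-p)*0.120872] = 0.078638; exercise = 0.071697; V(1,1) = max -> 0.078638
  V(0,0) = exp(-r*dt) * [p*0.021475 + (1-p)*0.078638] = 0.048975; exercise = 0.020000; V(0,0) = max -> 0.048975

Answer: Price = V(0,0) = 0.0490


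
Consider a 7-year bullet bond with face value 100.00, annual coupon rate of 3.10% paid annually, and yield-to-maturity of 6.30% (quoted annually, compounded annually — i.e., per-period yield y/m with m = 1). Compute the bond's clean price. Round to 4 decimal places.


Answer: Price = 82.3253

Derivation:
Coupon per period c = face * coupon_rate / m = 3.100000
Periods per year m = 1; per-period yield y/m = 0.063000
Number of cashflows N = 7
Cashflows (t years, CF_t, discount factor 1/(1+y/m)^(m*t), PV):
  t = 1.0000: CF_t = 3.100000, DF = 0.940734, PV = 2.916275
  t = 2.0000: CF_t = 3.100000, DF = 0.884980, PV = 2.743438
  t = 3.0000: CF_t = 3.100000, DF = 0.832531, PV = 2.580845
  t = 4.0000: CF_t = 3.100000, DF = 0.783190, PV = 2.427888
  t = 5.0000: CF_t = 3.100000, DF = 0.736773, PV = 2.283996
  t = 6.0000: CF_t = 3.100000, DF = 0.693107, PV = 2.148632
  t = 7.0000: CF_t = 103.100000, DF = 0.652029, PV = 67.224226
Price P = sum_t PV_t = 82.325301


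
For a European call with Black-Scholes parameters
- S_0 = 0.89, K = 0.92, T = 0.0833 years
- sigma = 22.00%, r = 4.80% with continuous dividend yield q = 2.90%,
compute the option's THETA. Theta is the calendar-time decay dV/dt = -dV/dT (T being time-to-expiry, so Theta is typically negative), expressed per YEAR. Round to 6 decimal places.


Answer: Theta = -0.126003

Derivation:
d1 = -0.4654423587; d2 = -0.5289381853
phi(d1) = 0.3579876366; exp(-qT) = 0.9975872155; exp(-rT) = 0.9960095830
Theta = -S*exp(-qT)*phi(d1)*sigma/(2*sqrt(T)) - r*K*exp(-rT)*N(d2) + q*S*exp(-qT)*N(d1)
N(d1) = 0.3208073531; N(d2) = 0.2984241658; sqrt(T) = 0.2886173938
Term 1 = -0.8900 * 0.9975872155 * 0.3579876366 * 0.2200 / (2 * 0.2886173938) = -0.1211376360
Term 2 = -0.0480 * 0.9200 * 0.9960095830 * 0.2984241658 = -0.0131258238
Term 3 = 0.0290 * 0.8900 * 0.9975872155 * 0.3208073531 = 0.0082600598
Theta = -0.1211376360 + (-0.0131258238) + (0.0082600598) = -0.126003


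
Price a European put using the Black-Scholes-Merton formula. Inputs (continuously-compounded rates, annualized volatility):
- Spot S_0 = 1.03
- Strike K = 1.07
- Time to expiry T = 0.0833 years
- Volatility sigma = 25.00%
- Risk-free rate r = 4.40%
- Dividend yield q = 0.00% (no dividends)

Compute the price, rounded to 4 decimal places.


Answer: Price = 0.0516

Derivation:
d1 = (ln(S/K) + (r - q + 0.5*sigma^2) * T) / (sigma * sqrt(T)) = -0.44115874
d2 = d1 - sigma * sqrt(T) = -0.51331309
exp(-rT) = 0.99634151; exp(-qT) = 1.00000000
P = K * exp(-rT) * N(-d2) - S_0 * exp(-qT) * N(-d1)
N(-d1) = 0.67045096; N(-d2) = 0.69613383
P = 1.0700 * 0.99634151 * 0.69613383 - 1.0300 * 1.00000000 * 0.67045096 = 0.0516


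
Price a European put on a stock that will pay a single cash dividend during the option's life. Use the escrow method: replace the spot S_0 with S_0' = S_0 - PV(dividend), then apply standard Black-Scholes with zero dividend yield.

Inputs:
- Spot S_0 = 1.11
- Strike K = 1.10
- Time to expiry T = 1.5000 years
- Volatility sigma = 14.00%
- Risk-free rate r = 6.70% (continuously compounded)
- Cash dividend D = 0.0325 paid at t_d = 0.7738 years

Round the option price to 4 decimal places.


Answer: Price = 0.0365

Derivation:
PV(D) = D * exp(-r * t_d) = 0.0325 * 0.94947640 = 0.03085798
S_0' = S_0 - PV(D) = 1.1100 - 0.03085798 = 1.07914202
d1 = (ln(S_0'/K) + (r + sigma^2/2)*T) / (sigma*sqrt(T)) = 0.56021065
d2 = d1 - sigma*sqrt(T) = 0.38874637
exp(-rT) = 0.90438511
N(-d1) = 0.28766788; N(-d2) = 0.34873189
P = K * exp(-rT) * N(-d2) - S_0' * N(-d1) = 1.1000 * 0.90438511 * 0.34873189 - 1.07914202 * 0.28766788 = 0.0365


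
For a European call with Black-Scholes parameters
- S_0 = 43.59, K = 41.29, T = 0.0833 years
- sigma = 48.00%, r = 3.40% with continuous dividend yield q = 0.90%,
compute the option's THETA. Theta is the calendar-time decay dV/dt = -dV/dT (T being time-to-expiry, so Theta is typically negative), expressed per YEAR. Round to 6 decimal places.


d1 = 0.4755869981; d2 = 0.3370506490
phi(d1) = 0.3562829610; exp(-qT) = 0.9992505810; exp(-rT) = 0.9971718069
Theta = -S*exp(-qT)*phi(d1)*sigma/(2*sqrt(T)) - r*K*exp(-rT)*N(d2) + q*S*exp(-qT)*N(d1)
N(d1) = 0.6828156799; N(d2) = 0.6319606404; sqrt(T) = 0.2886173938
Term 1 = -43.5900 * 0.9992505810 * 0.3562829610 * 0.4800 / (2 * 0.2886173938) = -12.9046156018
Term 2 = -0.0340 * 41.2900 * 0.9971718069 * 0.6319606404 = -0.8846751362
Term 3 = 0.0090 * 43.5900 * 0.9992505810 * 0.6828156799 = 0.2676746685
Theta = -12.9046156018 + (-0.8846751362) + (0.2676746685) = -13.521616

Answer: Theta = -13.521616


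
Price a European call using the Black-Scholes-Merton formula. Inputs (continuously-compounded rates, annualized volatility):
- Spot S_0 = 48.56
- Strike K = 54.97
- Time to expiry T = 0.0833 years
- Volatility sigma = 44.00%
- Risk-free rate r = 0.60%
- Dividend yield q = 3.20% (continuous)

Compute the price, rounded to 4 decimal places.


Answer: Price = 0.5520

Derivation:
d1 = (ln(S/K) + (r - q + 0.5*sigma^2) * T) / (sigma * sqrt(T)) = -0.92990202
d2 = d1 - sigma * sqrt(T) = -1.05689368
exp(-rT) = 0.99950032; exp(-qT) = 0.99733795
C = S_0 * exp(-qT) * N(d1) - K * exp(-rT) * N(d2)
N(d1) = 0.17621091; N(d2) = 0.14528006
C = 48.5600 * 0.99733795 * 0.17621091 - 54.9700 * 0.99950032 * 0.14528006 = 0.5520


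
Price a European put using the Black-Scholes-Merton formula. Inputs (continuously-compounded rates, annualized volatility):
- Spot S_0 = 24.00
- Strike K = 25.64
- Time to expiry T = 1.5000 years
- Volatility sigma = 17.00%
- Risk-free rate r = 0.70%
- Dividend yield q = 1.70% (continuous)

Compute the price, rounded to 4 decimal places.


Answer: Price = 3.1608

Derivation:
d1 = (ln(S/K) + (r - q + 0.5*sigma^2) * T) / (sigma * sqrt(T)) = -0.28541263
d2 = d1 - sigma * sqrt(T) = -0.49361926
exp(-rT) = 0.98955493; exp(-qT) = 0.97482238
P = K * exp(-rT) * N(-d2) - S_0 * exp(-qT) * N(-d1)
N(-d1) = 0.61233598; N(-d2) = 0.68921245
P = 25.6400 * 0.98955493 * 0.68921245 - 24.0000 * 0.97482238 * 0.61233598 = 3.1608


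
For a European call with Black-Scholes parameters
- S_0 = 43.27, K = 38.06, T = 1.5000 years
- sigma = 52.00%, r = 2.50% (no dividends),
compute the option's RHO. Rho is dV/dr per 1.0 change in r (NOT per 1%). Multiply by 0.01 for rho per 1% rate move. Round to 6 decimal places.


d1 = 0.5787636972; d2 = -0.0581036359
phi(d1) = 0.3374215494; exp(-qT) = 1.0000000000; exp(-rT) = 0.9631944177
N(d2) = 0.4768330391
Rho = K*T*exp(-rT)*N(d2) = 38.0600 * 1.5000 * 0.9631944177 * 0.4768330391 = 26.220462

Answer: Rho = 26.220462


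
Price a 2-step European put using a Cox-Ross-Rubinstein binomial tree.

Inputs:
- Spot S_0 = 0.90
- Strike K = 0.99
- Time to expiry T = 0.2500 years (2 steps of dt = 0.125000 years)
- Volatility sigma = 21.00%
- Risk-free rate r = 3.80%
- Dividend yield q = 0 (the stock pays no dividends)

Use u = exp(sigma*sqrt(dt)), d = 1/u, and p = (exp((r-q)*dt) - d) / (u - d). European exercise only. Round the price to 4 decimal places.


Answer: Price = V(0,0) = 0.0948

Derivation:
dt = T/N = 0.125000
u = exp(sigma*sqrt(dt)) = 1.077072; d = 1/u = 0.928443
p = (exp((r-q)*dt) - d) / (u - d) = 0.513482
Discount per step: exp(-r*dt) = 0.995261
Stock lattice S(k, i) with i counting down-moves:
  k=0: S(0,0) = 0.9000
  k=1: S(1,0) = 0.9694; S(1,1) = 0.8356
  k=2: S(2,0) = 1.0441; S(2,1) = 0.9000; S(2,2) = 0.7758
Terminal payoffs V(N, i) = max(K - S_T, 0):
  V(2,0) = 0.000000; V(2,1) = 0.090000; V(2,2) = 0.214194
Backward induction: V(k, i) = exp(-r*dt) * [p * V(k+1, i) + (1-p) * V(k+1, i+1)].
  V(1,0) = exp(-r*dt) * [p*0.000000 + (1-p)*0.090000] = 0.043579
  V(1,1) = exp(-r*dt) * [p*0.090000 + (1-p)*0.214194] = 0.149710
  V(0,0) = exp(-r*dt) * [p*0.043579 + (1-p)*0.149710] = 0.094762


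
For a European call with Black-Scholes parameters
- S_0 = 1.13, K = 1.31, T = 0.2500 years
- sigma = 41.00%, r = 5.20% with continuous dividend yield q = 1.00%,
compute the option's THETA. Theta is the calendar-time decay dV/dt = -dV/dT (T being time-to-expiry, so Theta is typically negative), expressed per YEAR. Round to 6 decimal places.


Answer: Theta = -0.168540

Derivation:
d1 = -0.5673024609; d2 = -0.7723024609
phi(d1) = 0.3396449152; exp(-qT) = 0.9975031224; exp(-rT) = 0.9870841350
Theta = -S*exp(-qT)*phi(d1)*sigma/(2*sqrt(T)) - r*K*exp(-rT)*N(d2) + q*S*exp(-qT)*N(d1)
N(d1) = 0.2852543527; N(d2) = 0.2199676541; sqrt(T) = 0.5000000000
Term 1 = -1.1300 * 0.9975031224 * 0.3396449152 * 0.4100 / (2 * 0.5000000000) = -0.1569645868
Term 2 = -0.0520 * 1.3100 * 0.9870841350 * 0.2199676541 = -0.0147906627
Term 3 = 0.0100 * 1.1300 * 0.9975031224 * 0.2852543527 = 0.0032153258
Theta = -0.1569645868 + (-0.0147906627) + (0.0032153258) = -0.168540


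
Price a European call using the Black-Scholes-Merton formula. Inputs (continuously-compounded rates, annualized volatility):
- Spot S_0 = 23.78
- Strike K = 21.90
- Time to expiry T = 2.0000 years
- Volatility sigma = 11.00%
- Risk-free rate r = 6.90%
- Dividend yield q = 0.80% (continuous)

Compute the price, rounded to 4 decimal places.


d1 = (ln(S/K) + (r - q + 0.5*sigma^2) * T) / (sigma * sqrt(T)) = 1.39144636
d2 = d1 - sigma * sqrt(T) = 1.23588287
exp(-rT) = 0.87109869; exp(-qT) = 0.98412732
C = S_0 * exp(-qT) * N(d1) - K * exp(-rT) * N(d2)
N(d1) = 0.91795494; N(d2) = 0.89174895
C = 23.7800 * 0.98412732 * 0.91795494 - 21.9000 * 0.87109869 * 0.89174895 = 4.4705

Answer: Price = 4.4705


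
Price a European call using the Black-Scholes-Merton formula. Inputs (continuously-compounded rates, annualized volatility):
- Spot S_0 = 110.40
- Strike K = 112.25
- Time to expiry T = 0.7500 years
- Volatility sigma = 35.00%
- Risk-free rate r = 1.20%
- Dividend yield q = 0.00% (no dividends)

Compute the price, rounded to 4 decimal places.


Answer: Price = 12.9319

Derivation:
d1 = (ln(S/K) + (r - q + 0.5*sigma^2) * T) / (sigma * sqrt(T)) = 0.12642027
d2 = d1 - sigma * sqrt(T) = -0.17668862
exp(-rT) = 0.99104038; exp(-qT) = 1.00000000
C = S_0 * exp(-qT) * N(d1) - K * exp(-rT) * N(d2)
N(d1) = 0.55030037; N(d2) = 0.42987649
C = 110.4000 * 1.00000000 * 0.55030037 - 112.2500 * 0.99104038 * 0.42987649 = 12.9319


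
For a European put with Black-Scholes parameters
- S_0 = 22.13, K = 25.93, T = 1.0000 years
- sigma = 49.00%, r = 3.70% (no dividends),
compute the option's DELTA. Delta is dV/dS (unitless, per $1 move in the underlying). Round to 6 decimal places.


d1 = -0.0028907051; d2 = -0.4928907051
phi(d1) = 0.3989406136; exp(-qT) = 1.0000000000; exp(-rT) = 0.9636761353
N(-d1) = 0.5011532229
Delta = -exp(-qT) * N(-d1) = -1.0000000000 * 0.5011532229 = -0.501153

Answer: Delta = -0.501153


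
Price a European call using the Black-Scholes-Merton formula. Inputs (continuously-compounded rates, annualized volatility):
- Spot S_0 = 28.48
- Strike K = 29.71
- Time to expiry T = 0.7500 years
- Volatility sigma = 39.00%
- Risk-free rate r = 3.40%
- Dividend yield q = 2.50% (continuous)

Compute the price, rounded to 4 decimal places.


d1 = (ln(S/K) + (r - q + 0.5*sigma^2) * T) / (sigma * sqrt(T)) = 0.06367403
d2 = d1 - sigma * sqrt(T) = -0.27407588
exp(-rT) = 0.97482238; exp(-qT) = 0.98142469
C = S_0 * exp(-qT) * N(d1) - K * exp(-rT) * N(d2)
N(d1) = 0.52538511; N(d2) = 0.39201315
C = 28.4800 * 0.98142469 * 0.52538511 - 29.7100 * 0.97482238 * 0.39201315 = 3.3316

Answer: Price = 3.3316


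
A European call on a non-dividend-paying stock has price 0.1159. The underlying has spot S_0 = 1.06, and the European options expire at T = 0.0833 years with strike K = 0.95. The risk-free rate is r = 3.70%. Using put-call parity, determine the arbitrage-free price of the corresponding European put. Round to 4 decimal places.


Answer: Put price = 0.0030

Derivation:
Put-call parity: C - P = S_0 * exp(-qT) - K * exp(-rT).
S_0 * exp(-qT) = 1.0600 * 1.00000000 = 1.06000000
K * exp(-rT) = 0.9500 * 0.99692264 = 0.94707651
P = C - S*exp(-qT) + K*exp(-rT)
P = 0.1159 - 1.06000000 + 0.94707651 = 0.0030


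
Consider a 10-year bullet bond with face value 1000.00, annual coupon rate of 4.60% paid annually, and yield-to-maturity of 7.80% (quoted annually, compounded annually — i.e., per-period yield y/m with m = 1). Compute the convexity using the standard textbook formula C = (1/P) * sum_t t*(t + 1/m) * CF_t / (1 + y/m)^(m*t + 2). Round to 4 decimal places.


Coupon per period c = face * coupon_rate / m = 46.000000
Periods per year m = 1; per-period yield y/m = 0.078000
Number of cashflows N = 10
Cashflows (t years, CF_t, discount factor 1/(1+y/m)^(m*t), PV):
  t = 1.0000: CF_t = 46.000000, DF = 0.927644, PV = 42.671614
  t = 2.0000: CF_t = 46.000000, DF = 0.860523, PV = 39.584058
  t = 3.0000: CF_t = 46.000000, DF = 0.798259, PV = 36.719905
  t = 4.0000: CF_t = 46.000000, DF = 0.740500, PV = 34.062992
  t = 5.0000: CF_t = 46.000000, DF = 0.686920, PV = 31.598323
  t = 6.0000: CF_t = 46.000000, DF = 0.637217, PV = 29.311987
  t = 7.0000: CF_t = 46.000000, DF = 0.591111, PV = 27.191083
  t = 8.0000: CF_t = 46.000000, DF = 0.548340, PV = 25.223639
  t = 9.0000: CF_t = 46.000000, DF = 0.508664, PV = 23.398552
  t = 10.0000: CF_t = 1046.000000, DF = 0.471859, PV = 493.564683
Price P = sum_t PV_t = 783.326835
Convexity numerator sum_t t*(t + 1/m) * CF_t / (1+y/m)^(m*t + 2):
  t = 1.0000: term = 73.439810
  t = 2.0000: term = 204.377950
  t = 3.0000: term = 379.179870
  t = 4.0000: term = 586.239750
  t = 5.0000: term = 815.732490
  t = 6.0000: term = 1059.392845
  t = 7.0000: term = 1310.318917
  t = 8.0000: term = 1562.797542
  t = 9.0000: term = 1812.149284
  t = 10.0000: term = 46719.613304
Convexity = (1/P) * sum = 54523.241762 / 783.326835 = 69.604716

Answer: Convexity = 69.6047


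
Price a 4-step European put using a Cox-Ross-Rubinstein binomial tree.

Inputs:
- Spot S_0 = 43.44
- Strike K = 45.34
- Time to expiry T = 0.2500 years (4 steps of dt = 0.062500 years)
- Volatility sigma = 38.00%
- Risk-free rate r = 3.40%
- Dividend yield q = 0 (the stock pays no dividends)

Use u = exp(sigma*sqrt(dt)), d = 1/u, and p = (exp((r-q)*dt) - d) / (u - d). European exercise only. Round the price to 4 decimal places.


Answer: Price = V(0,0) = 4.2268

Derivation:
dt = T/N = 0.062500
u = exp(sigma*sqrt(dt)) = 1.099659; d = 1/u = 0.909373
p = (exp((r-q)*dt) - d) / (u - d) = 0.487447
Discount per step: exp(-r*dt) = 0.997877
Stock lattice S(k, i) with i counting down-moves:
  k=0: S(0,0) = 43.4400
  k=1: S(1,0) = 47.7692; S(1,1) = 39.5032
  k=2: S(2,0) = 52.5298; S(2,1) = 43.4400; S(2,2) = 35.9231
  k=3: S(3,0) = 57.7649; S(3,1) = 47.7692; S(3,2) = 39.5032; S(3,3) = 32.6675
  k=4: S(4,0) = 63.5216; S(4,1) = 52.5298; S(4,2) = 43.4400; S(4,3) = 35.9231; S(4,4) = 29.7069
Terminal payoffs V(N, i) = max(K - S_T, 0):
  V(4,0) = 0.000000; V(4,1) = 0.000000; V(4,2) = 1.900000; V(4,3) = 9.416895; V(4,4) = 15.633060
Backward induction: V(k, i) = exp(-r*dt) * [p * V(k+1, i) + (1-p) * V(k+1, i+1)].
  V(3,0) = exp(-r*dt) * [p*0.000000 + (1-p)*0.000000] = 0.000000
  V(3,1) = exp(-r*dt) * [p*0.000000 + (1-p)*1.900000] = 0.971783
  V(3,2) = exp(-r*dt) * [p*1.900000 + (1-p)*9.416895] = 5.740595
  V(3,3) = exp(-r*dt) * [p*9.416895 + (1-p)*15.633060] = 12.576256
  V(2,0) = exp(-r*dt) * [p*0.000000 + (1-p)*0.971783] = 0.497033
  V(2,1) = exp(-r*dt) * [p*0.971783 + (1-p)*5.740595] = 3.408800
  V(2,2) = exp(-r*dt) * [p*5.740595 + (1-p)*12.576256] = 9.224609
  V(1,0) = exp(-r*dt) * [p*0.497033 + (1-p)*3.408800] = 1.985244
  V(1,1) = exp(-r*dt) * [p*3.408800 + (1-p)*9.224609] = 6.376146
  V(0,0) = exp(-r*dt) * [p*1.985244 + (1-p)*6.376146] = 4.226822


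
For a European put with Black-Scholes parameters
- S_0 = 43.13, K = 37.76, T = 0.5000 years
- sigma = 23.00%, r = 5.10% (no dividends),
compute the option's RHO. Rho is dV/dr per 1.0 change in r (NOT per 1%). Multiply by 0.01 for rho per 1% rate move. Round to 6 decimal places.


d1 = 1.0557010129; d2 = 0.8930664532
phi(d1) = 0.2285064486; exp(-qT) = 1.0000000000; exp(-rT) = 0.9748223790
N(-d2) = 0.1859107933
Rho = -K*T*exp(-rT)*N(-d2) = -37.7600 * 0.5000 * 0.9748223790 * 0.1859107933 = -3.421622

Answer: Rho = -3.421622


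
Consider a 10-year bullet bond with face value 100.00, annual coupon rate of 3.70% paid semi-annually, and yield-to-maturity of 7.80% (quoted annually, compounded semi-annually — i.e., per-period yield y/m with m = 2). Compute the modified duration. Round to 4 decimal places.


Coupon per period c = face * coupon_rate / m = 1.850000
Periods per year m = 2; per-period yield y/m = 0.039000
Number of cashflows N = 20
Cashflows (t years, CF_t, discount factor 1/(1+y/m)^(m*t), PV):
  t = 0.5000: CF_t = 1.850000, DF = 0.962464, PV = 1.780558
  t = 1.0000: CF_t = 1.850000, DF = 0.926337, PV = 1.713723
  t = 1.5000: CF_t = 1.850000, DF = 0.891566, PV = 1.649397
  t = 2.0000: CF_t = 1.850000, DF = 0.858100, PV = 1.587485
  t = 2.5000: CF_t = 1.850000, DF = 0.825890, PV = 1.527897
  t = 3.0000: CF_t = 1.850000, DF = 0.794889, PV = 1.470545
  t = 3.5000: CF_t = 1.850000, DF = 0.765052, PV = 1.415347
  t = 4.0000: CF_t = 1.850000, DF = 0.736335, PV = 1.362220
  t = 4.5000: CF_t = 1.850000, DF = 0.708696, PV = 1.311088
  t = 5.0000: CF_t = 1.850000, DF = 0.682094, PV = 1.261875
  t = 5.5000: CF_t = 1.850000, DF = 0.656491, PV = 1.214509
  t = 6.0000: CF_t = 1.850000, DF = 0.631849, PV = 1.168921
  t = 6.5000: CF_t = 1.850000, DF = 0.608132, PV = 1.125044
  t = 7.0000: CF_t = 1.850000, DF = 0.585305, PV = 1.082814
  t = 7.5000: CF_t = 1.850000, DF = 0.563335, PV = 1.042170
  t = 8.0000: CF_t = 1.850000, DF = 0.542190, PV = 1.003051
  t = 8.5000: CF_t = 1.850000, DF = 0.521838, PV = 0.965400
  t = 9.0000: CF_t = 1.850000, DF = 0.502250, PV = 0.929163
  t = 9.5000: CF_t = 1.850000, DF = 0.483398, PV = 0.894286
  t = 10.0000: CF_t = 101.850000, DF = 0.465253, PV = 47.386004
Price P = sum_t PV_t = 71.891496
First compute Macaulay numerator sum_t t * PV_t:
  t * PV_t at t = 0.5000: 0.890279
  t * PV_t at t = 1.0000: 1.713723
  t * PV_t at t = 1.5000: 2.474095
  t * PV_t at t = 2.0000: 3.174969
  t * PV_t at t = 2.5000: 3.819742
  t * PV_t at t = 3.0000: 4.411636
  t * PV_t at t = 3.5000: 4.953714
  t * PV_t at t = 4.0000: 5.448881
  t * PV_t at t = 4.5000: 5.899895
  t * PV_t at t = 5.0000: 6.309374
  t * PV_t at t = 5.5000: 6.679799
  t * PV_t at t = 6.0000: 7.013526
  t * PV_t at t = 6.5000: 7.312788
  t * PV_t at t = 7.0000: 7.579701
  t * PV_t at t = 7.5000: 7.816274
  t * PV_t at t = 8.0000: 8.024407
  t * PV_t at t = 8.5000: 8.205902
  t * PV_t at t = 9.0000: 8.362466
  t * PV_t at t = 9.5000: 8.495715
  t * PV_t at t = 10.0000: 473.860035
Macaulay duration D = 582.446923 / 71.891496 = 8.101750
Modified duration = D / (1 + y/m) = 8.101750 / (1 + 0.039000) = 7.797642

Answer: Modified duration = 7.7976


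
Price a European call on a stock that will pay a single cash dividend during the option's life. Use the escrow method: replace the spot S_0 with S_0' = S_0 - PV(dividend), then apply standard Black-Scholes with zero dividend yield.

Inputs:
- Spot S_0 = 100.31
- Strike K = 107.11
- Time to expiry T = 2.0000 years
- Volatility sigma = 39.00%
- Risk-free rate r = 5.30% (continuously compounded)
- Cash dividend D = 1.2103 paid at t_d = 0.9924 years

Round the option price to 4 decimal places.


PV(D) = D * exp(-r * t_d) = 1.2103 * 0.94876210 = 1.14828677
S_0' = S_0 - PV(D) = 100.3100 - 1.14828677 = 99.16171323
d1 = (ln(S_0'/K) + (r + sigma^2/2)*T) / (sigma*sqrt(T)) = 0.32816217
d2 = d1 - sigma*sqrt(T) = -0.22338112
exp(-rT) = 0.89942465
N(d1) = 0.62860547; N(d2) = 0.41161945
C = S_0' * N(d1) - K * exp(-rT) * N(d2) = 99.16171323 * 0.62860547 - 107.1100 * 0.89942465 * 0.41161945 = 22.6793

Answer: Price = 22.6793


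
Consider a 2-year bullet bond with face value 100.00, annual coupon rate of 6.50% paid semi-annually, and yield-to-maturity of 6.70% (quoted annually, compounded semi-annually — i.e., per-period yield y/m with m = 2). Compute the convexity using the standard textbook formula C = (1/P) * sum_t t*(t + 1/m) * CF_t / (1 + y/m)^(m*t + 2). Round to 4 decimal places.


Answer: Convexity = 4.3927

Derivation:
Coupon per period c = face * coupon_rate / m = 3.250000
Periods per year m = 2; per-period yield y/m = 0.033500
Number of cashflows N = 4
Cashflows (t years, CF_t, discount factor 1/(1+y/m)^(m*t), PV):
  t = 0.5000: CF_t = 3.250000, DF = 0.967586, PV = 3.144654
  t = 1.0000: CF_t = 3.250000, DF = 0.936222, PV = 3.042723
  t = 1.5000: CF_t = 3.250000, DF = 0.905876, PV = 2.944096
  t = 2.0000: CF_t = 103.250000, DF = 0.876512, PV = 90.499908
Price P = sum_t PV_t = 99.631380
Convexity numerator sum_t t*(t + 1/m) * CF_t / (1+y/m)^(m*t + 2):
  t = 0.5000: term = 1.472048
  t = 1.0000: term = 4.272998
  t = 1.5000: term = 8.268985
  t = 2.0000: term = 423.640214
Convexity = (1/P) * sum = 437.654245 / 99.631380 = 4.392735


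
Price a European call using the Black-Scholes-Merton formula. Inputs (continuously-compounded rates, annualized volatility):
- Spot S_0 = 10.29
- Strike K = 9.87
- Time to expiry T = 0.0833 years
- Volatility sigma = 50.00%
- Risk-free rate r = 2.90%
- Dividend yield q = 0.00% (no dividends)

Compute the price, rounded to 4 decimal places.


Answer: Price = 0.8278

Derivation:
d1 = (ln(S/K) + (r - q + 0.5*sigma^2) * T) / (sigma * sqrt(T)) = 0.37766883
d2 = d1 - sigma * sqrt(T) = 0.23336013
exp(-rT) = 0.99758722; exp(-qT) = 1.00000000
C = S_0 * exp(-qT) * N(d1) - K * exp(-rT) * N(d2)
N(d1) = 0.64716169; N(d2) = 0.59225912
C = 10.2900 * 1.00000000 * 0.64716169 - 9.8700 * 0.99758722 * 0.59225912 = 0.8278


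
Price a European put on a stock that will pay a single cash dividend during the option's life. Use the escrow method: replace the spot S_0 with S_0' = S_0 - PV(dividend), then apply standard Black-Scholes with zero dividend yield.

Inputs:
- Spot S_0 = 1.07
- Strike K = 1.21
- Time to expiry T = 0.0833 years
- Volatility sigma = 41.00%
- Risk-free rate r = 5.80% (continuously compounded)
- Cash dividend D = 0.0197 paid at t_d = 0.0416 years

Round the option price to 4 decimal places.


PV(D) = D * exp(-r * t_d) = 0.0197 * 0.99759011 = 0.01965253
S_0' = S_0 - PV(D) = 1.0700 - 0.01965253 = 1.05034747
d1 = (ln(S_0'/K) + (r + sigma^2/2)*T) / (sigma*sqrt(T)) = -1.09577559
d2 = d1 - sigma*sqrt(T) = -1.21410872
exp(-rT) = 0.99518025
N(-d1) = 0.86341150; N(-d2) = 0.88764689
P = K * exp(-rT) * N(-d2) - S_0' * N(-d1) = 1.2100 * 0.99518025 * 0.88764689 - 1.05034747 * 0.86341150 = 0.1620

Answer: Price = 0.1620


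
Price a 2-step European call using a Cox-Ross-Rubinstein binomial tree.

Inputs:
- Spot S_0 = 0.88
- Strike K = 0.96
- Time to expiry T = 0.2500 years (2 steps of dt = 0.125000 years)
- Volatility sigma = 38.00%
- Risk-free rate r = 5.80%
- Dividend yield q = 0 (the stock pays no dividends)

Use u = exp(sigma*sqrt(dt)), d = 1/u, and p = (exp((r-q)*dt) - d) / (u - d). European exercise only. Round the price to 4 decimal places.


dt = T/N = 0.125000
u = exp(sigma*sqrt(dt)) = 1.143793; d = 1/u = 0.874284
p = (exp((r-q)*dt) - d) / (u - d) = 0.493461
Discount per step: exp(-r*dt) = 0.992776
Stock lattice S(k, i) with i counting down-moves:
  k=0: S(0,0) = 0.8800
  k=1: S(1,0) = 1.0065; S(1,1) = 0.7694
  k=2: S(2,0) = 1.1513; S(2,1) = 0.8800; S(2,2) = 0.6726
Terminal payoffs V(N, i) = max(S_T - K, 0):
  V(2,0) = 0.191272; V(2,1) = 0.000000; V(2,2) = 0.000000
Backward induction: V(k, i) = exp(-r*dt) * [p * V(k+1, i) + (1-p) * V(k+1, i+1)].
  V(1,0) = exp(-r*dt) * [p*0.191272 + (1-p)*0.000000] = 0.093703
  V(1,1) = exp(-r*dt) * [p*0.000000 + (1-p)*0.000000] = 0.000000
  V(0,0) = exp(-r*dt) * [p*0.093703 + (1-p)*0.000000] = 0.045905

Answer: Price = V(0,0) = 0.0459


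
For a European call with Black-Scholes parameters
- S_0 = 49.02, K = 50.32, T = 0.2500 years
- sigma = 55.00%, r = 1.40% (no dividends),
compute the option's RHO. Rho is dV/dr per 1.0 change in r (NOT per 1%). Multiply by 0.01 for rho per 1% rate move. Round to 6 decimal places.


d1 = 0.0550482389; d2 = -0.2199517611
phi(d1) = 0.3983382790; exp(-qT) = 1.0000000000; exp(-rT) = 0.9965061179
N(d2) = 0.4129543619
Rho = K*T*exp(-rT)*N(d2) = 50.3200 * 0.2500 * 0.9965061179 * 0.4129543619 = 5.176815

Answer: Rho = 5.176815


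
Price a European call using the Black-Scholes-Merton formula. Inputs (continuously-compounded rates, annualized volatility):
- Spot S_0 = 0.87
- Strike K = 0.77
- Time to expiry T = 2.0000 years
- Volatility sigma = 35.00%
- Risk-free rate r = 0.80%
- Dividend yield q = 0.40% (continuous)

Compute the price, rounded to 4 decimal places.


d1 = (ln(S/K) + (r - q + 0.5*sigma^2) * T) / (sigma * sqrt(T)) = 0.51033451
d2 = d1 - sigma * sqrt(T) = 0.01535977
exp(-rT) = 0.98412732; exp(-qT) = 0.99203191
C = S_0 * exp(-qT) * N(d1) - K * exp(-rT) * N(d2)
N(d1) = 0.69509144; N(d2) = 0.50612742
C = 0.8700 * 0.99203191 * 0.69509144 - 0.7700 * 0.98412732 * 0.50612742 = 0.2164

Answer: Price = 0.2164


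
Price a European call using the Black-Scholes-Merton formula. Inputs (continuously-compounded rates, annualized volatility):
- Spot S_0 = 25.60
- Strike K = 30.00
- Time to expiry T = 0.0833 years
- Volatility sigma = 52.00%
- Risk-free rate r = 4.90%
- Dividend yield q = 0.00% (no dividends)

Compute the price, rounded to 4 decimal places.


Answer: Price = 0.3262

Derivation:
d1 = (ln(S/K) + (r - q + 0.5*sigma^2) * T) / (sigma * sqrt(T)) = -0.95455872
d2 = d1 - sigma * sqrt(T) = -1.10463977
exp(-rT) = 0.99592662; exp(-qT) = 1.00000000
C = S_0 * exp(-qT) * N(d1) - K * exp(-rT) * N(d2)
N(d1) = 0.16990045; N(d2) = 0.13465786
C = 25.6000 * 1.00000000 * 0.16990045 - 30.0000 * 0.99592662 * 0.13465786 = 0.3262


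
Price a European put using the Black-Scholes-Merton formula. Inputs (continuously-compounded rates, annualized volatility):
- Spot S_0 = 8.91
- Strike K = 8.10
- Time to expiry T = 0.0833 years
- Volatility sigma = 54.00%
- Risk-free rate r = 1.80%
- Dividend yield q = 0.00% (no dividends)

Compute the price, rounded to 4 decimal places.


Answer: Price = 0.2152

Derivation:
d1 = (ln(S/K) + (r - q + 0.5*sigma^2) * T) / (sigma * sqrt(T)) = 0.69908468
d2 = d1 - sigma * sqrt(T) = 0.54323129
exp(-rT) = 0.99850172; exp(-qT) = 1.00000000
P = K * exp(-rT) * N(-d2) - S_0 * exp(-qT) * N(-d1)
N(-d1) = 0.24224955; N(-d2) = 0.29348528
P = 8.1000 * 0.99850172 * 0.29348528 - 8.9100 * 1.00000000 * 0.24224955 = 0.2152


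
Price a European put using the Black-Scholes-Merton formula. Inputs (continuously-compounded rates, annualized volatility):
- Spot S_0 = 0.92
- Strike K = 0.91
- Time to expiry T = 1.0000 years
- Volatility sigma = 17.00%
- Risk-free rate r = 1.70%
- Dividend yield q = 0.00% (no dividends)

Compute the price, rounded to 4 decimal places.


d1 = (ln(S/K) + (r - q + 0.5*sigma^2) * T) / (sigma * sqrt(T)) = 0.24928865
d2 = d1 - sigma * sqrt(T) = 0.07928865
exp(-rT) = 0.98314368; exp(-qT) = 1.00000000
P = K * exp(-rT) * N(-d2) - S_0 * exp(-qT) * N(-d1)
N(-d1) = 0.40156876; N(-d2) = 0.46840152
P = 0.9100 * 0.98314368 * 0.46840152 - 0.9200 * 1.00000000 * 0.40156876 = 0.0496

Answer: Price = 0.0496


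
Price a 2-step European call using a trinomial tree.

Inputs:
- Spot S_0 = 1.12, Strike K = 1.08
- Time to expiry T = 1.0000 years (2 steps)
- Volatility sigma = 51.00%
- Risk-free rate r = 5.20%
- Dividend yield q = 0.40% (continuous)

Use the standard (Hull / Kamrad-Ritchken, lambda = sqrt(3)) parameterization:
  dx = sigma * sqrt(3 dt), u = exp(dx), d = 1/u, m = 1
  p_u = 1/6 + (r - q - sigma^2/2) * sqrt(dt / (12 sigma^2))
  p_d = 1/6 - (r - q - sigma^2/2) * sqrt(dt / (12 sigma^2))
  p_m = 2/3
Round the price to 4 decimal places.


dt = T/N = 0.500000; dx = sigma*sqrt(3*dt) = 0.624620
u = exp(dx) = 1.867536; d = 1/u = 0.535465
p_u = 0.133827, p_m = 0.666667, p_d = 0.199507
Discount per step: exp(-r*dt) = 0.974335
Stock lattice S(k, j) with j the centered position index:
  k=0: S(0,+0) = 1.1200
  k=1: S(1,-1) = 0.5997; S(1,+0) = 1.1200; S(1,+1) = 2.0916
  k=2: S(2,-2) = 0.3211; S(2,-1) = 0.5997; S(2,+0) = 1.1200; S(2,+1) = 2.0916; S(2,+2) = 3.9062
Terminal payoffs V(N, j) = max(S_T - K, 0):
  V(2,-2) = 0.000000; V(2,-1) = 0.000000; V(2,+0) = 0.040000; V(2,+1) = 1.011640; V(2,+2) = 2.826213
Backward induction: V(k, j) = exp(-r*dt) * [p_u * V(k+1, j+1) + p_m * V(k+1, j) + p_d * V(k+1, j-1)]
  V(1,-1) = exp(-r*dt) * [p_u*0.040000 + p_m*0.000000 + p_d*0.000000] = 0.005216
  V(1,+0) = exp(-r*dt) * [p_u*1.011640 + p_m*0.040000 + p_d*0.000000] = 0.157892
  V(1,+1) = exp(-r*dt) * [p_u*2.826213 + p_m*1.011640 + p_d*0.040000] = 1.033409
  V(0,+0) = exp(-r*dt) * [p_u*1.033409 + p_m*0.157892 + p_d*0.005216] = 0.238322

Answer: Price = V(0,0) = 0.2383


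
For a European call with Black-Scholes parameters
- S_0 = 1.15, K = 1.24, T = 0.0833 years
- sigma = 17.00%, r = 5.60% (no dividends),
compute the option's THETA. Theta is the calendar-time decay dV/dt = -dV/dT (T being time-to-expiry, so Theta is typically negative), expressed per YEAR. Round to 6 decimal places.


Answer: Theta = -0.054511

Derivation:
d1 = -1.4161013597; d2 = -1.4651663166
phi(d1) = 0.1463711055; exp(-qT) = 1.0000000000; exp(-rT) = 0.9953460633
Theta = -S*exp(-qT)*phi(d1)*sigma/(2*sqrt(T)) - r*K*exp(-rT)*N(d2) + q*S*exp(-qT)*N(d1)
N(d1) = 0.0783729150; N(d2) = 0.0714377735; sqrt(T) = 0.2886173938
Term 1 = -1.1500 * 1.0000000000 * 0.1463711055 * 0.1700 / (2 * 0.2886173938) = -0.0495735041
Term 2 = -0.0560 * 1.2400 * 0.9953460633 * 0.0714377735 = -0.0049375525
Term 3 = 0 (no dividend yield, q = 0)
Theta = -0.0495735041 + (-0.0049375525) + (0.0000000000) = -0.054511


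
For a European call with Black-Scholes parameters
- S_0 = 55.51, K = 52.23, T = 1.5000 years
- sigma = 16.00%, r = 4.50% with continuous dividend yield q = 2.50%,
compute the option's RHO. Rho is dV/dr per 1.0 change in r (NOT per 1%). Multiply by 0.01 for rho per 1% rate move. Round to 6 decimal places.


Answer: Rho = 47.072242

Derivation:
d1 = 0.5618830543; d2 = 0.3659238749
phi(d1) = 0.3406857378; exp(-qT) = 0.9631944177; exp(-rT) = 0.9347277206
N(d2) = 0.6427890598
Rho = K*T*exp(-rT)*N(d2) = 52.2300 * 1.5000 * 0.9347277206 * 0.6427890598 = 47.072242


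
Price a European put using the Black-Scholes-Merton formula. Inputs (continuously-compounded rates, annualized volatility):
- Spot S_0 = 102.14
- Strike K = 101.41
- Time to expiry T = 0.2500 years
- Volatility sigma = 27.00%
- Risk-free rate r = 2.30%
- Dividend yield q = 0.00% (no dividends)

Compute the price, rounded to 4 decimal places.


Answer: Price = 4.8308

Derivation:
d1 = (ln(S/K) + (r - q + 0.5*sigma^2) * T) / (sigma * sqrt(T)) = 0.16322382
d2 = d1 - sigma * sqrt(T) = 0.02822382
exp(-rT) = 0.99426650; exp(-qT) = 1.00000000
P = K * exp(-rT) * N(-d2) - S_0 * exp(-qT) * N(-d1)
N(-d1) = 0.43517111; N(-d2) = 0.48874182
P = 101.4100 * 0.99426650 * 0.48874182 - 102.1400 * 1.00000000 * 0.43517111 = 4.8308


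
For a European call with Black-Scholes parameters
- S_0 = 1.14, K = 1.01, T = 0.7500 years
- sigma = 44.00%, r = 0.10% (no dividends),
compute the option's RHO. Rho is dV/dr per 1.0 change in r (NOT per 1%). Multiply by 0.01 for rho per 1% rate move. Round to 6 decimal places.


Answer: Rho = 0.417370

Derivation:
d1 = 0.5102409937; d2 = 0.1291898161
phi(d1) = 0.3502488178; exp(-qT) = 1.0000000000; exp(-rT) = 0.9992502812
N(d2) = 0.5513962729
Rho = K*T*exp(-rT)*N(d2) = 1.0100 * 0.7500 * 0.9992502812 * 0.5513962729 = 0.417370


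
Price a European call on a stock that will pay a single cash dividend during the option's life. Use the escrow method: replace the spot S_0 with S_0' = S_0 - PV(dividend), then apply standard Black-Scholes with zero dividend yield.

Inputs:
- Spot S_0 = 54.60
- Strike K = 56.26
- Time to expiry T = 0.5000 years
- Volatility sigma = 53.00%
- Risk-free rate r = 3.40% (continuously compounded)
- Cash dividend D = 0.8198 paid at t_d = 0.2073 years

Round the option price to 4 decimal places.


PV(D) = D * exp(-r * t_d) = 0.8198 * 0.99297658 = 0.81404220
S_0' = S_0 - PV(D) = 54.6000 - 0.81404220 = 53.78595780
d1 = (ln(S_0'/K) + (r + sigma^2/2)*T) / (sigma*sqrt(T)) = 0.11274650
d2 = d1 - sigma*sqrt(T) = -0.26202009
exp(-rT) = 0.98314368
N(d1) = 0.54488423; N(d2) = 0.39665298
C = S_0' * N(d1) - K * exp(-rT) * N(d2) = 53.78595780 * 0.54488423 - 56.2600 * 0.98314368 * 0.39665298 = 7.3676

Answer: Price = 7.3676


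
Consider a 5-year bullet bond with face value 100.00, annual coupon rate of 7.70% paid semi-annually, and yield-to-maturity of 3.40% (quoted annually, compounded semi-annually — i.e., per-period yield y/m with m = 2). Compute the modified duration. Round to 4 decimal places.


Answer: Modified duration = 4.2466

Derivation:
Coupon per period c = face * coupon_rate / m = 3.850000
Periods per year m = 2; per-period yield y/m = 0.017000
Number of cashflows N = 10
Cashflows (t years, CF_t, discount factor 1/(1+y/m)^(m*t), PV):
  t = 0.5000: CF_t = 3.850000, DF = 0.983284, PV = 3.785644
  t = 1.0000: CF_t = 3.850000, DF = 0.966848, PV = 3.722364
  t = 1.5000: CF_t = 3.850000, DF = 0.950686, PV = 3.660141
  t = 2.0000: CF_t = 3.850000, DF = 0.934795, PV = 3.598959
  t = 2.5000: CF_t = 3.850000, DF = 0.919169, PV = 3.538800
  t = 3.0000: CF_t = 3.850000, DF = 0.903804, PV = 3.479646
  t = 3.5000: CF_t = 3.850000, DF = 0.888696, PV = 3.421480
  t = 4.0000: CF_t = 3.850000, DF = 0.873841, PV = 3.364288
  t = 4.5000: CF_t = 3.850000, DF = 0.859234, PV = 3.308051
  t = 5.0000: CF_t = 103.850000, DF = 0.844871, PV = 87.739867
Price P = sum_t PV_t = 119.619239
First compute Macaulay numerator sum_t t * PV_t:
  t * PV_t at t = 0.5000: 1.892822
  t * PV_t at t = 1.0000: 3.722364
  t * PV_t at t = 1.5000: 5.490212
  t * PV_t at t = 2.0000: 7.197918
  t * PV_t at t = 2.5000: 8.846999
  t * PV_t at t = 3.0000: 10.438937
  t * PV_t at t = 3.5000: 11.975181
  t * PV_t at t = 4.0000: 13.457150
  t * PV_t at t = 4.5000: 14.886228
  t * PV_t at t = 5.0000: 438.699335
Macaulay duration D = 516.607147 / 119.619239 = 4.318763
Modified duration = D / (1 + y/m) = 4.318763 / (1 + 0.017000) = 4.246571
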